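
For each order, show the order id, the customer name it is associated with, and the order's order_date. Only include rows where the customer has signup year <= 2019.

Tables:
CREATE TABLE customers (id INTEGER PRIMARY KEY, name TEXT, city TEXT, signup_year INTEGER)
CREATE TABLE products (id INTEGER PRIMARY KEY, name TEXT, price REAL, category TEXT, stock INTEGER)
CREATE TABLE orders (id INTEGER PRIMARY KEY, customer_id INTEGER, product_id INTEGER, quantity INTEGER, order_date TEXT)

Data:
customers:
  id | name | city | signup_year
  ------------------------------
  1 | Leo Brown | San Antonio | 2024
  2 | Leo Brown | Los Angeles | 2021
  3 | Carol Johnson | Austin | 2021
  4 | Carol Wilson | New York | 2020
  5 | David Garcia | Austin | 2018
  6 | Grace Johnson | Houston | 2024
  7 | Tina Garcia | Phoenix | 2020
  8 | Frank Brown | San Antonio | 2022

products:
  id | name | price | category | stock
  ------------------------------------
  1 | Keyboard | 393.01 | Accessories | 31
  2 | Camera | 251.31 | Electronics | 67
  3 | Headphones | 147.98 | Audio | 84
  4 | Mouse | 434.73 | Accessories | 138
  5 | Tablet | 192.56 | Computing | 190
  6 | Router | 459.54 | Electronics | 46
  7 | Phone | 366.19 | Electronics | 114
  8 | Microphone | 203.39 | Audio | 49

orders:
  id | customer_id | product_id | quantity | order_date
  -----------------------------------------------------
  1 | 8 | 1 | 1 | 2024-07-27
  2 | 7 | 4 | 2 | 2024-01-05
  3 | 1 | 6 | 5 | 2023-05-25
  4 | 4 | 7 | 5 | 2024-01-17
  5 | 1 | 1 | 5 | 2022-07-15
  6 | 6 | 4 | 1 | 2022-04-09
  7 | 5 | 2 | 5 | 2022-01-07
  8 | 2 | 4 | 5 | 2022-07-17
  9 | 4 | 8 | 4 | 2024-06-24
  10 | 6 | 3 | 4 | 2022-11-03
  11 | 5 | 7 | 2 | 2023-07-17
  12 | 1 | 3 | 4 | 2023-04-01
SELECT c.id, p.name AS customer, c.order_date FROM orders c JOIN customers p ON c.customer_id = p.id WHERE p.signup_year <= 2019

Execution result:
id | customer | order_date
7 | David Garcia | 2022-01-07
11 | David Garcia | 2023-07-17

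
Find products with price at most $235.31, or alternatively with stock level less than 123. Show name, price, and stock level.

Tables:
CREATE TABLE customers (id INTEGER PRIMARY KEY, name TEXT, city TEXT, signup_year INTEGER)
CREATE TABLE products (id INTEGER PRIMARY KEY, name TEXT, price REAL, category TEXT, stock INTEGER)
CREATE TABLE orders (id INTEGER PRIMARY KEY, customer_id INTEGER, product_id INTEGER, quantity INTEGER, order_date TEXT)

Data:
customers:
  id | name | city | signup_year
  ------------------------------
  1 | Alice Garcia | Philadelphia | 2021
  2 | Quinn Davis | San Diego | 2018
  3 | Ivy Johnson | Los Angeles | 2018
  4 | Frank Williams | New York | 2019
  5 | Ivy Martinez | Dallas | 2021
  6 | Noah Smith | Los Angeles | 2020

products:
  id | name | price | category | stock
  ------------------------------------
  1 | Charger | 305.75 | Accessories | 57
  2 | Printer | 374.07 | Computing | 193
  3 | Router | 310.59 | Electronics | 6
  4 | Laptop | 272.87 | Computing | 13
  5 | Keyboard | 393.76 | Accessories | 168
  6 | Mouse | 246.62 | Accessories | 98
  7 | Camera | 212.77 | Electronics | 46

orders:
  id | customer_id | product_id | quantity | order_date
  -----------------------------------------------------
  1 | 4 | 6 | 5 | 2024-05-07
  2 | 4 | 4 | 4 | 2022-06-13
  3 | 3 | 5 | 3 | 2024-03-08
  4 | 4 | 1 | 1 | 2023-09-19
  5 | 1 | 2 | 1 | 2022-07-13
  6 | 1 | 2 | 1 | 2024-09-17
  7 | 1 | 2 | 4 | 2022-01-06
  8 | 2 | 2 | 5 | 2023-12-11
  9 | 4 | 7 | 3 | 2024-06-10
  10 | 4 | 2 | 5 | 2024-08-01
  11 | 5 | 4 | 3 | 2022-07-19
SELECT name, price, stock FROM products WHERE price <= 235.31 OR stock < 123

Execution result:
name | price | stock
Charger | 305.75 | 57
Router | 310.59 | 6
Laptop | 272.87 | 13
Mouse | 246.62 | 98
Camera | 212.77 | 46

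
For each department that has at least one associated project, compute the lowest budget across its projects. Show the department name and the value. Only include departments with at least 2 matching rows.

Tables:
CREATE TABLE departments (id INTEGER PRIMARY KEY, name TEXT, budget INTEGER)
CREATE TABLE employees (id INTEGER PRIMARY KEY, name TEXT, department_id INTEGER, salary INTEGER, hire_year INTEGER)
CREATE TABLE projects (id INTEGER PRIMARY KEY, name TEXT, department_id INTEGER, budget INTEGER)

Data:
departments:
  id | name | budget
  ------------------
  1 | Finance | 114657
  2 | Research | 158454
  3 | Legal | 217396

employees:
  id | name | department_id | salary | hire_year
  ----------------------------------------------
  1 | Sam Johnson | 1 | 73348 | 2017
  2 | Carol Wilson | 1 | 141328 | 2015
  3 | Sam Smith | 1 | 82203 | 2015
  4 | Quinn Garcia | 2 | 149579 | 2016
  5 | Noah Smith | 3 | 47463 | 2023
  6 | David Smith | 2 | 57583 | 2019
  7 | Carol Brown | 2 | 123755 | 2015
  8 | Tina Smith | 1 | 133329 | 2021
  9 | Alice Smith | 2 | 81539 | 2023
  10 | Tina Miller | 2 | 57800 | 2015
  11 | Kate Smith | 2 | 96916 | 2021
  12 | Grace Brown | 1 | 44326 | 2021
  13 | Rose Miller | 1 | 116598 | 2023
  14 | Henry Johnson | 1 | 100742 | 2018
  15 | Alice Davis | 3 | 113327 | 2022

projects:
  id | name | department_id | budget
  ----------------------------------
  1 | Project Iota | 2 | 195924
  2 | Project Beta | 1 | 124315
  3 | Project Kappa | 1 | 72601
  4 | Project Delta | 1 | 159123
SELECT p.name, MIN(c.budget) AS min_budget FROM projects c JOIN departments p ON c.department_id = p.id GROUP BY p.id, p.name HAVING COUNT(*) >= 2

Execution result:
name | min_budget
Finance | 72601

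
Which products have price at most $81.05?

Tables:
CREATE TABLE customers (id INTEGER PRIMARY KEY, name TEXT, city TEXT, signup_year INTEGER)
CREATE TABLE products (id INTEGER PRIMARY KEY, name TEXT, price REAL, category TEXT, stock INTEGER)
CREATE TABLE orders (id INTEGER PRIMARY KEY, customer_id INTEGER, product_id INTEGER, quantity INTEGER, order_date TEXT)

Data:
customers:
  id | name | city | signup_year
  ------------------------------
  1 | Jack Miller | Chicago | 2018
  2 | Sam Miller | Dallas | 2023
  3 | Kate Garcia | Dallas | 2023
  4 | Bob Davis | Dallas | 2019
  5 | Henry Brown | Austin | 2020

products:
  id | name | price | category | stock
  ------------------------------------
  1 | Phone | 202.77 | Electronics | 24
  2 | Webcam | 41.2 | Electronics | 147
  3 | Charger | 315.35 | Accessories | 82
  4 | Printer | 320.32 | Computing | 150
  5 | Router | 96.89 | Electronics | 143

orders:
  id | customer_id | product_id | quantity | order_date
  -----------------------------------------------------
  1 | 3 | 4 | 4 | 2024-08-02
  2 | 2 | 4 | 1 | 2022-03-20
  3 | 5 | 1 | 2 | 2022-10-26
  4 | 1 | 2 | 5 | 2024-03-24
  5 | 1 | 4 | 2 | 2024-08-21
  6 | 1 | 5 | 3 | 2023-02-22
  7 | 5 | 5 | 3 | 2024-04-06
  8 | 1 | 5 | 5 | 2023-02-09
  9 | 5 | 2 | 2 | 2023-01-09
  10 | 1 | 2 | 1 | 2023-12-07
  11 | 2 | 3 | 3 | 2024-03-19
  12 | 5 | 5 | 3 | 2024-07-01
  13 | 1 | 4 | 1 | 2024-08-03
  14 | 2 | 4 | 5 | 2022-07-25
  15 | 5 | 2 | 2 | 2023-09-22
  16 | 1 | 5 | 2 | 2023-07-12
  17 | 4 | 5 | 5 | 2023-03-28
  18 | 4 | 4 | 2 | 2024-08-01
SELECT name, price FROM products WHERE price <= 81.05

Execution result:
name | price
Webcam | 41.20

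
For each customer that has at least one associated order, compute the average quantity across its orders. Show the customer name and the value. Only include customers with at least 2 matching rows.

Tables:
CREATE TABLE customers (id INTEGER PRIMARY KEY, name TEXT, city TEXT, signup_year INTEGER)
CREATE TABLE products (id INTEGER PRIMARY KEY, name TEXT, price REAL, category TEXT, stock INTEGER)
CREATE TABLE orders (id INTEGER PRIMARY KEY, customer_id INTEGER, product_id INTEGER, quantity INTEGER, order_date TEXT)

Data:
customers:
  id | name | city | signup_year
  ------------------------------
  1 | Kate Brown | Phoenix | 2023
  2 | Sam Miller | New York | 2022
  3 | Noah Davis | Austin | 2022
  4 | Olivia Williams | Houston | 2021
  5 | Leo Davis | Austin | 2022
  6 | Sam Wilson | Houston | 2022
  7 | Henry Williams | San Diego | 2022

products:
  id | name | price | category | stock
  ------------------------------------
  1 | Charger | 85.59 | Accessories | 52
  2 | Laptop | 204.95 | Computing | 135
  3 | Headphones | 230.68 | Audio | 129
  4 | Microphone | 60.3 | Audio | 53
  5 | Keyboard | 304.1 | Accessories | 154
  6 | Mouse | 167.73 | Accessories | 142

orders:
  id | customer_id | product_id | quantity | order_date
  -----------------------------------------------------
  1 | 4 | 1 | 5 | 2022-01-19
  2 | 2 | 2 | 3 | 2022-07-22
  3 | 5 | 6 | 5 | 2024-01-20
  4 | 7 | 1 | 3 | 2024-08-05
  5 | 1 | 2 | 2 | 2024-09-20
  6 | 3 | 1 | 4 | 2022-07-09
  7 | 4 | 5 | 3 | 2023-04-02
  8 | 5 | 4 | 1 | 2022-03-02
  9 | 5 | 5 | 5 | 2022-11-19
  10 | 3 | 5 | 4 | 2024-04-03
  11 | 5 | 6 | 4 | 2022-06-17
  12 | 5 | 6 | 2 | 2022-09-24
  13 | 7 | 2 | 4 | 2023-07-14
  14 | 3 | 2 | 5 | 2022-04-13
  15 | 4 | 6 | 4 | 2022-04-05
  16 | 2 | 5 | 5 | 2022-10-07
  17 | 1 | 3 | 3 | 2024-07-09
SELECT p.name, AVG(c.quantity) AS avg_quantity FROM orders c JOIN customers p ON c.customer_id = p.id GROUP BY p.id, p.name HAVING COUNT(*) >= 2

Execution result:
name | avg_quantity
Kate Brown | 2.50
Sam Miller | 4.00
Noah Davis | 4.33
Olivia Williams | 4.00
Leo Davis | 3.40
Henry Williams | 3.50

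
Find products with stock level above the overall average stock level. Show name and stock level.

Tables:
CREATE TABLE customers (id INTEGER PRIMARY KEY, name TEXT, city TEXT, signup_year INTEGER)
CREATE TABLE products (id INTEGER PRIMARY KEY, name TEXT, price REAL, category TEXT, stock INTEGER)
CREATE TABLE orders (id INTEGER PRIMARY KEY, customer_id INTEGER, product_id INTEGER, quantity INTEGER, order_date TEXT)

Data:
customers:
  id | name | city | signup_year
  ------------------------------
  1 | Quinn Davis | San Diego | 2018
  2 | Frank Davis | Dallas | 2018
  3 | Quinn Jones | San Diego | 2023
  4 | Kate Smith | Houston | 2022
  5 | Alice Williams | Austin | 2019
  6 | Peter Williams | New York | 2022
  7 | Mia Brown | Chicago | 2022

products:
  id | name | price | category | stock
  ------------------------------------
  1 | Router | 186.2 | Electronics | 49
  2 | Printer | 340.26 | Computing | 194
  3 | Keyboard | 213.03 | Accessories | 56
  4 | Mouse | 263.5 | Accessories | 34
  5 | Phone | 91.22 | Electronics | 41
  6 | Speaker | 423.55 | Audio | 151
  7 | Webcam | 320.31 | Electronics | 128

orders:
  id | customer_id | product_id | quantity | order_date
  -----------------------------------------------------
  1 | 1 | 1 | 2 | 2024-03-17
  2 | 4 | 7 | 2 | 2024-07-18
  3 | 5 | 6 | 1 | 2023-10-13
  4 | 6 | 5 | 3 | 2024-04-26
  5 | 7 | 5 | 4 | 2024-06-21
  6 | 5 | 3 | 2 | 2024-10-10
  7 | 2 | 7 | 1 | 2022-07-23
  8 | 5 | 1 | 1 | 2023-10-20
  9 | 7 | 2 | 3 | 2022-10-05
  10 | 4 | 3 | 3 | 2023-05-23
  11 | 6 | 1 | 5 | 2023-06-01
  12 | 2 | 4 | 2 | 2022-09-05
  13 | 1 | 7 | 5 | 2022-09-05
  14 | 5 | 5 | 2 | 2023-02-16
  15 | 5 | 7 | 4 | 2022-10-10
SELECT name, stock FROM products WHERE stock > (SELECT AVG(stock) FROM products)

Execution result:
name | stock
Printer | 194
Speaker | 151
Webcam | 128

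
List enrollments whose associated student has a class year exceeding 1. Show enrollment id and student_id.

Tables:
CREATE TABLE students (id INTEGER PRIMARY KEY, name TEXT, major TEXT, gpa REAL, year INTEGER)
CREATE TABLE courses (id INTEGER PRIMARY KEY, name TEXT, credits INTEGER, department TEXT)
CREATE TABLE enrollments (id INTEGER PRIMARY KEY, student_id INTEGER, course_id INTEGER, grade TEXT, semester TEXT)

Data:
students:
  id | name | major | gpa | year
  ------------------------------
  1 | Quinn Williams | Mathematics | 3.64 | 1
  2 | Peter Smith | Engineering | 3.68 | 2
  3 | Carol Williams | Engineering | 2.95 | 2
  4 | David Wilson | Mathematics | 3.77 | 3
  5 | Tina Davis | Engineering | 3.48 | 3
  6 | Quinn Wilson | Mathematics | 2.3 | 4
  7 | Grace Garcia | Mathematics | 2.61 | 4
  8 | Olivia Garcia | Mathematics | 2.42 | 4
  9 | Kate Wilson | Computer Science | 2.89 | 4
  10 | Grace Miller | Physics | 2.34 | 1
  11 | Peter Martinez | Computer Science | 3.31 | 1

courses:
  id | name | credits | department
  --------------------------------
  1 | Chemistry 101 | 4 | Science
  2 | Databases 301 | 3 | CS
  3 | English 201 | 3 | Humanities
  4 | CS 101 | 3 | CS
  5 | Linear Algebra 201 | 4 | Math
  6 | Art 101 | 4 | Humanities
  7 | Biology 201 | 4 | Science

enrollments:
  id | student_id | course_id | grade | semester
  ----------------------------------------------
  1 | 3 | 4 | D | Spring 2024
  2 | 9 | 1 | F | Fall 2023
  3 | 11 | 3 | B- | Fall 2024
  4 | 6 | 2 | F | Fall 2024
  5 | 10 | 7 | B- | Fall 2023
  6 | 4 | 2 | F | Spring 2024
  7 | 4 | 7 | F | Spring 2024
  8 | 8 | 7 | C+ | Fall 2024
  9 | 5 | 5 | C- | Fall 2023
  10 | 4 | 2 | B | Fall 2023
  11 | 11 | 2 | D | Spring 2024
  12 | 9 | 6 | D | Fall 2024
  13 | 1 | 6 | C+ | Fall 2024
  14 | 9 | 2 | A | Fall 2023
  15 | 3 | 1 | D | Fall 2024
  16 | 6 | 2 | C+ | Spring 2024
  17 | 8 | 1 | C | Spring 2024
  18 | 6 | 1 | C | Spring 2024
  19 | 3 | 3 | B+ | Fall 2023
SELECT id, student_id FROM enrollments WHERE student_id IN (SELECT id FROM students WHERE year > 1)

Execution result:
id | student_id
1 | 3
2 | 9
4 | 6
6 | 4
7 | 4
8 | 8
9 | 5
10 | 4
12 | 9
14 | 9
15 | 3
16 | 6
17 | 8
18 | 6
19 | 3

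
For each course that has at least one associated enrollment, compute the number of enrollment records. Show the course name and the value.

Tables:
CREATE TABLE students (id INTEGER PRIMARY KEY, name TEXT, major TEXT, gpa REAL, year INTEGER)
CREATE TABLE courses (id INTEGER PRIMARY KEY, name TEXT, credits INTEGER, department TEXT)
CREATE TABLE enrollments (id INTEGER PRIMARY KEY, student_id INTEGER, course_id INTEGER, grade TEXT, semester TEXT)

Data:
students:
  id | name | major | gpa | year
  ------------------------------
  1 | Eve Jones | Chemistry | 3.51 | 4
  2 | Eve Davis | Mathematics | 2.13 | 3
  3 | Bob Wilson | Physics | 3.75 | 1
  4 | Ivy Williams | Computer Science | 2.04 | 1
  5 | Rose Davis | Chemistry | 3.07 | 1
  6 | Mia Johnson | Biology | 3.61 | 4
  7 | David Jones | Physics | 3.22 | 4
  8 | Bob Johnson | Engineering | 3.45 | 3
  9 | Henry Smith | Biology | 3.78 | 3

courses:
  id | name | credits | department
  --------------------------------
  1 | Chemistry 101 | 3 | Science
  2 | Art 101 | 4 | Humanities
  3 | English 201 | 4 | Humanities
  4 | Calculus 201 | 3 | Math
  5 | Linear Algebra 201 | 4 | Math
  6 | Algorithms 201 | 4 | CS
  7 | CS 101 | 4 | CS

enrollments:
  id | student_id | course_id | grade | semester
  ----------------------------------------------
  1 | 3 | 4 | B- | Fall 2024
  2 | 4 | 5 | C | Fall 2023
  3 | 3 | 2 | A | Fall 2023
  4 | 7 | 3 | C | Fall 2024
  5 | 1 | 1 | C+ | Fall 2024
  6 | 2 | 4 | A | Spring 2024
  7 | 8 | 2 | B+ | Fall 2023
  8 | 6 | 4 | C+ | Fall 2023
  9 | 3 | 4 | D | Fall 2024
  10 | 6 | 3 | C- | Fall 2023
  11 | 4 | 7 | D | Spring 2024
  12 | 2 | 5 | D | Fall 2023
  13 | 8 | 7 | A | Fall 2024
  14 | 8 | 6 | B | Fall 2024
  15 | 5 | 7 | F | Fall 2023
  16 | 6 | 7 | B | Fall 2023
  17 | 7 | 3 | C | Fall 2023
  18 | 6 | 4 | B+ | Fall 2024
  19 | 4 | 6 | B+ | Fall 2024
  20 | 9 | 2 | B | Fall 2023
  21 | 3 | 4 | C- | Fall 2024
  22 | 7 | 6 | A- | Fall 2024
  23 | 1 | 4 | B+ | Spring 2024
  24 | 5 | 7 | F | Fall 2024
SELECT p.name, COUNT(*) AS n FROM enrollments c JOIN courses p ON c.course_id = p.id GROUP BY p.id, p.name

Execution result:
name | n
Chemistry 101 | 1
Art 101 | 3
English 201 | 3
Calculus 201 | 7
Linear Algebra 201 | 2
Algorithms 201 | 3
CS 101 | 5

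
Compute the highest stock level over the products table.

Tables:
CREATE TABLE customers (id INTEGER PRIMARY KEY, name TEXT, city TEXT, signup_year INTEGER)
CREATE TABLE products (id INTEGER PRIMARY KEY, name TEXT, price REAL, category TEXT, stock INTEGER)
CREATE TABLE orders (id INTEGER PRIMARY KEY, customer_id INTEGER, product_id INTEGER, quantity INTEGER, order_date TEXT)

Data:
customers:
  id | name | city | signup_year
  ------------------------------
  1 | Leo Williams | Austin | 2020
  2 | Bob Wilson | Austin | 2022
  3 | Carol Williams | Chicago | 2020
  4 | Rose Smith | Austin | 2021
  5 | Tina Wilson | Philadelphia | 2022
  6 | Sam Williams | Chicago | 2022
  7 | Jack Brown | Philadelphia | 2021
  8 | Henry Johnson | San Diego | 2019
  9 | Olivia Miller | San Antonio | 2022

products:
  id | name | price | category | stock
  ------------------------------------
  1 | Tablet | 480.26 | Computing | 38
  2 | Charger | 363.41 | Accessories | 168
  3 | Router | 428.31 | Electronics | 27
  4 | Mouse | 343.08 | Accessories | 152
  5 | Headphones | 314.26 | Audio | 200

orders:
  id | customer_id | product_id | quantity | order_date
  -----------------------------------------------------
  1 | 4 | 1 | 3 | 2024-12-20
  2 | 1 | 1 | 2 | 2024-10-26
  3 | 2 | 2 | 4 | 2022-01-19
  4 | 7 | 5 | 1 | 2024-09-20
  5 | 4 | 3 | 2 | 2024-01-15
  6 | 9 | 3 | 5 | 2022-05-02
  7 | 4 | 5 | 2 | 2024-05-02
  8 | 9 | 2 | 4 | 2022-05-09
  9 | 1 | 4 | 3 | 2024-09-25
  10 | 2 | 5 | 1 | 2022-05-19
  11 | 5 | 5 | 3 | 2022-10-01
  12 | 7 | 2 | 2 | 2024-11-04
SELECT MAX(stock) FROM products

Execution result:
200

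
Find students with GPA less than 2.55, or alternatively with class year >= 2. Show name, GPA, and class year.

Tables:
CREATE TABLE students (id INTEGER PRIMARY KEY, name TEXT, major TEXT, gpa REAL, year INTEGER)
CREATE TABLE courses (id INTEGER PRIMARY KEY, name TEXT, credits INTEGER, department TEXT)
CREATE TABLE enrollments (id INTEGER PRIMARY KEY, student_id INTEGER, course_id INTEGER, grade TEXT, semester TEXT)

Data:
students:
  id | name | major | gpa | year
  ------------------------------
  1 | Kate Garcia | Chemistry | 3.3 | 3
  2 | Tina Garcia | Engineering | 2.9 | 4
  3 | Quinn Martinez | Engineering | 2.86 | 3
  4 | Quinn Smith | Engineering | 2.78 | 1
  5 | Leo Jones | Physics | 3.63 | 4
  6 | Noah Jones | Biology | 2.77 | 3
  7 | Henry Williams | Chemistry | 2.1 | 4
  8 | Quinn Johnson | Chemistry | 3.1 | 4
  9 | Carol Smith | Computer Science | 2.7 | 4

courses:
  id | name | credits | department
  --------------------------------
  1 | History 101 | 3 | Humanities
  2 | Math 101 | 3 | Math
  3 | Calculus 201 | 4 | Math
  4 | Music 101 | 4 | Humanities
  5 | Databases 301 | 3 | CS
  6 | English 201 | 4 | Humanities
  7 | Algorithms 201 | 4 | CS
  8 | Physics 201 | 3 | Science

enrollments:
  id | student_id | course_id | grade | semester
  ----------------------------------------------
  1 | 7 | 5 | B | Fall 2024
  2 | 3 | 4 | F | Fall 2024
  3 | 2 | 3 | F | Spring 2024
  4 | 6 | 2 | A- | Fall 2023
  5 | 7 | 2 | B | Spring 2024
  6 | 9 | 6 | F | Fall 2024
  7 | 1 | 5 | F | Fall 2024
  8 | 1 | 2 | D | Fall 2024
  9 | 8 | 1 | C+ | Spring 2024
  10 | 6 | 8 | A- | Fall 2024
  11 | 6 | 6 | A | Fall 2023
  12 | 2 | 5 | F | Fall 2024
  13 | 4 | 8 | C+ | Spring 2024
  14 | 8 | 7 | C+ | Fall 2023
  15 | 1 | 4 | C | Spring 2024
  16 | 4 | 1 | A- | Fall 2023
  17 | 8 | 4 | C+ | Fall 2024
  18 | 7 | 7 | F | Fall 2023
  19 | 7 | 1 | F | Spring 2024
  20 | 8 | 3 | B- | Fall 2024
SELECT name, gpa, year FROM students WHERE gpa < 2.55 OR year >= 2

Execution result:
name | gpa | year
Kate Garcia | 3.30 | 3
Tina Garcia | 2.90 | 4
Quinn Martinez | 2.86 | 3
Leo Jones | 3.63 | 4
Noah Jones | 2.77 | 3
Henry Williams | 2.10 | 4
Quinn Johnson | 3.10 | 4
Carol Smith | 2.70 | 4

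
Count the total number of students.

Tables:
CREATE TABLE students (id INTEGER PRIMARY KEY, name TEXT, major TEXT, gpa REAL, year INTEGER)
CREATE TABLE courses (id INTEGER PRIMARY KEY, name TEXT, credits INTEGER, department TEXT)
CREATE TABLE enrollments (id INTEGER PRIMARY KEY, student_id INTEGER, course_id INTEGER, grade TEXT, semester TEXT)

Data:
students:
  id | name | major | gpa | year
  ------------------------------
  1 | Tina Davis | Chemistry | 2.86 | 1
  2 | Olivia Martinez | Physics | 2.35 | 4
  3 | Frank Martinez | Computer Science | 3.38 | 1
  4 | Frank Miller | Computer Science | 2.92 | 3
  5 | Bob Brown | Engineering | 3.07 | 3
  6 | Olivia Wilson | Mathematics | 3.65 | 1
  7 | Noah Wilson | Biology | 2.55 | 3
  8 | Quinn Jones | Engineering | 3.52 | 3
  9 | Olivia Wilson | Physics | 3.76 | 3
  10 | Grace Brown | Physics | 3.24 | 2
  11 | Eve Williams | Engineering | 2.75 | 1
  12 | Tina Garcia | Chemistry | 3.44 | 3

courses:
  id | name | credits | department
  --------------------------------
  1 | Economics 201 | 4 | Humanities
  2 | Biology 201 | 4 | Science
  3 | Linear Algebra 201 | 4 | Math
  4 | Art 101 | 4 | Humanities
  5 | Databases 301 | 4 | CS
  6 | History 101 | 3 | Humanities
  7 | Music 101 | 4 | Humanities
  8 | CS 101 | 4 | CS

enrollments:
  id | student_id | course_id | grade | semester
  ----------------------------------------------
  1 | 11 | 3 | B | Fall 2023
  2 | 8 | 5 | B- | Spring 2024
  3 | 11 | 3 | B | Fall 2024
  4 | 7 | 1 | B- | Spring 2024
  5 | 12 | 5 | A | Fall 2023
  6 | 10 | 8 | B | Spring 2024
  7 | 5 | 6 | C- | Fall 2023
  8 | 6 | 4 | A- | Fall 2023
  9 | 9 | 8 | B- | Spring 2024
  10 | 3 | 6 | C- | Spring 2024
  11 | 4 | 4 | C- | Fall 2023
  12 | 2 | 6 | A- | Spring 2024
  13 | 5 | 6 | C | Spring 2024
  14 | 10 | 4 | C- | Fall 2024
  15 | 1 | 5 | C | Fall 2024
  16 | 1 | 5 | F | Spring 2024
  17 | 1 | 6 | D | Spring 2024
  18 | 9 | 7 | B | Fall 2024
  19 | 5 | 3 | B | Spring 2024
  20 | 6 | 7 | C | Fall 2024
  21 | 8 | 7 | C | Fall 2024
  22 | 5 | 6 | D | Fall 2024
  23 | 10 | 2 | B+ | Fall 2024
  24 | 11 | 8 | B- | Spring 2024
SELECT COUNT(*) FROM students

Execution result:
12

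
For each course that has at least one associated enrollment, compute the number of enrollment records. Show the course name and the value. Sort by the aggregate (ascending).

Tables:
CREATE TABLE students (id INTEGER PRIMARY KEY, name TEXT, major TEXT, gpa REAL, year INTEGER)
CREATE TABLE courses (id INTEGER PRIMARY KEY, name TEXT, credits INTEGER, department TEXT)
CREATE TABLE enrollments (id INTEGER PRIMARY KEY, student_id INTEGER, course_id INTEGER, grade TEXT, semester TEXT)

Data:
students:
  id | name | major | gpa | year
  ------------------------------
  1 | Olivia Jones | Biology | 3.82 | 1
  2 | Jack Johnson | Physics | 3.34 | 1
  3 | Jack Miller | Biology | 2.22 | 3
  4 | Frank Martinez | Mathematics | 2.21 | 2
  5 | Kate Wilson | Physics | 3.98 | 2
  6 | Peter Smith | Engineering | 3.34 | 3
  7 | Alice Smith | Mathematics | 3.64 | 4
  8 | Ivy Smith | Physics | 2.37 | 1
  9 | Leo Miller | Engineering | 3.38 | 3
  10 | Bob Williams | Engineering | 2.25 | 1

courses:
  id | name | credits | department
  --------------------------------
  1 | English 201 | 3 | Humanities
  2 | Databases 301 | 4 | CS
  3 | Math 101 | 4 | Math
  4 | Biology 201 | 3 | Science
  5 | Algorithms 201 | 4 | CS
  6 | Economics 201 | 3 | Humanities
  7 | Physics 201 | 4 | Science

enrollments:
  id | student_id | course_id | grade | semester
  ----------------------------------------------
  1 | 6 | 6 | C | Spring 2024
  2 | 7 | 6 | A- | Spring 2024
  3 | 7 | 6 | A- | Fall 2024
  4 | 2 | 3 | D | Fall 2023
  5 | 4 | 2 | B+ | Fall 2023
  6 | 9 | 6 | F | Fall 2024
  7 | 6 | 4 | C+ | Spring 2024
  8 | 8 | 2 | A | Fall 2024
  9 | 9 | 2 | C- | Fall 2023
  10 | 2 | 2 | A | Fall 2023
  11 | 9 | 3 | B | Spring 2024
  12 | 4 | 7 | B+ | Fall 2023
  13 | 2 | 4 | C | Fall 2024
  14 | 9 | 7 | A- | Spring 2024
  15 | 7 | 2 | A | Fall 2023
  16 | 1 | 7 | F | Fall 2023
SELECT p.name, COUNT(*) AS n FROM enrollments c JOIN courses p ON c.course_id = p.id GROUP BY p.id, p.name ORDER BY n ASC

Execution result:
name | n
Math 101 | 2
Biology 201 | 2
Physics 201 | 3
Economics 201 | 4
Databases 301 | 5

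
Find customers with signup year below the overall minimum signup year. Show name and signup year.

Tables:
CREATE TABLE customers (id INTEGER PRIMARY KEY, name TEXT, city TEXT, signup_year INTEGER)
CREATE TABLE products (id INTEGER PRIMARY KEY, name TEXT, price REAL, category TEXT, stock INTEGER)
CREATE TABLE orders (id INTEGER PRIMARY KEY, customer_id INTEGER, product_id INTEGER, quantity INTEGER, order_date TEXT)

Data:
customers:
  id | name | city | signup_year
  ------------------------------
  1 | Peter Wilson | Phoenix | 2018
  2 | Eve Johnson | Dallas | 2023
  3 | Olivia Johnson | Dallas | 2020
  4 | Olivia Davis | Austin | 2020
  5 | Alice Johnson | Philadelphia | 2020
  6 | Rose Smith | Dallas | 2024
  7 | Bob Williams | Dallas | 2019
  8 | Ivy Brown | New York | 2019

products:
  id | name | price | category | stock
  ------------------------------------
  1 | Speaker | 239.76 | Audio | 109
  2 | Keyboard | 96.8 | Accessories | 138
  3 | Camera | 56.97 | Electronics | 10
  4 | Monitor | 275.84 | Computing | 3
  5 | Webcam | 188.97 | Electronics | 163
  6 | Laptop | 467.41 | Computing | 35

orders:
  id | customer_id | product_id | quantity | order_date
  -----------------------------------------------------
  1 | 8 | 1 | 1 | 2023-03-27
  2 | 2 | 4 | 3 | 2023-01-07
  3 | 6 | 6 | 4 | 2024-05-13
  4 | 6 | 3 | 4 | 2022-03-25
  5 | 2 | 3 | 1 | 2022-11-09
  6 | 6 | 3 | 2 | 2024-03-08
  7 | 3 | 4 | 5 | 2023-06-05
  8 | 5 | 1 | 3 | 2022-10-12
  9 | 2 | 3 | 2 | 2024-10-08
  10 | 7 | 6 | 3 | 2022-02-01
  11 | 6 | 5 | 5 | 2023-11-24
SELECT name, signup_year FROM customers WHERE signup_year < (SELECT MIN(signup_year) FROM customers)

Execution result:
(no rows)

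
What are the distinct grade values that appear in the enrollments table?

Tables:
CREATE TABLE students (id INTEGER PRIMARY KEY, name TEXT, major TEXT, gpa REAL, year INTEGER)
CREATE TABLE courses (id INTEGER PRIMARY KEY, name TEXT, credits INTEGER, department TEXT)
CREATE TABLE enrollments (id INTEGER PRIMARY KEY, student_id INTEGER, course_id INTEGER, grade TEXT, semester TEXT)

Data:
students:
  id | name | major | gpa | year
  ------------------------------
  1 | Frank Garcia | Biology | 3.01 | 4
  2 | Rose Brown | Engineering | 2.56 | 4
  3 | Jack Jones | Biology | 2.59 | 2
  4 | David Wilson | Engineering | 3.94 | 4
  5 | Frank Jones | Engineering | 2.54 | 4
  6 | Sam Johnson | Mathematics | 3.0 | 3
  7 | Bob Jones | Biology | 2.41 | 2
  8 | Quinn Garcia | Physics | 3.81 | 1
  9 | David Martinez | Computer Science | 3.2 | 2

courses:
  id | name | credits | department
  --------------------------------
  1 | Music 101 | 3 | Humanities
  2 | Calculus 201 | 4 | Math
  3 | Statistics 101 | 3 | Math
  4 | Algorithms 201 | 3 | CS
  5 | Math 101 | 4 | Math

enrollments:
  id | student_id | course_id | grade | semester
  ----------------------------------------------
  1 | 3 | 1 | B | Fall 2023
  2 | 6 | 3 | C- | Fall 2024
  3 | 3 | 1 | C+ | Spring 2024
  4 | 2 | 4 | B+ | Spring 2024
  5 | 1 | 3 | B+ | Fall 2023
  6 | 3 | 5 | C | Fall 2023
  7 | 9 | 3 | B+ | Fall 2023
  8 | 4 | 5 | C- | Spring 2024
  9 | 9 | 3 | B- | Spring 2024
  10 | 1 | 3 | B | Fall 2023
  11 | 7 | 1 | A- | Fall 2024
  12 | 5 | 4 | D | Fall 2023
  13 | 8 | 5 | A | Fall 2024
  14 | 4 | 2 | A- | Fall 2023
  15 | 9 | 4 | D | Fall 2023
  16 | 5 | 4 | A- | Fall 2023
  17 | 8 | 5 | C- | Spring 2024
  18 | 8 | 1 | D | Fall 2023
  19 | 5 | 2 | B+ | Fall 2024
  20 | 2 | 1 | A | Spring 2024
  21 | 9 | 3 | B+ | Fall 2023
SELECT DISTINCT grade FROM enrollments

Execution result:
grade
B
C-
C+
B+
C
B-
A-
D
A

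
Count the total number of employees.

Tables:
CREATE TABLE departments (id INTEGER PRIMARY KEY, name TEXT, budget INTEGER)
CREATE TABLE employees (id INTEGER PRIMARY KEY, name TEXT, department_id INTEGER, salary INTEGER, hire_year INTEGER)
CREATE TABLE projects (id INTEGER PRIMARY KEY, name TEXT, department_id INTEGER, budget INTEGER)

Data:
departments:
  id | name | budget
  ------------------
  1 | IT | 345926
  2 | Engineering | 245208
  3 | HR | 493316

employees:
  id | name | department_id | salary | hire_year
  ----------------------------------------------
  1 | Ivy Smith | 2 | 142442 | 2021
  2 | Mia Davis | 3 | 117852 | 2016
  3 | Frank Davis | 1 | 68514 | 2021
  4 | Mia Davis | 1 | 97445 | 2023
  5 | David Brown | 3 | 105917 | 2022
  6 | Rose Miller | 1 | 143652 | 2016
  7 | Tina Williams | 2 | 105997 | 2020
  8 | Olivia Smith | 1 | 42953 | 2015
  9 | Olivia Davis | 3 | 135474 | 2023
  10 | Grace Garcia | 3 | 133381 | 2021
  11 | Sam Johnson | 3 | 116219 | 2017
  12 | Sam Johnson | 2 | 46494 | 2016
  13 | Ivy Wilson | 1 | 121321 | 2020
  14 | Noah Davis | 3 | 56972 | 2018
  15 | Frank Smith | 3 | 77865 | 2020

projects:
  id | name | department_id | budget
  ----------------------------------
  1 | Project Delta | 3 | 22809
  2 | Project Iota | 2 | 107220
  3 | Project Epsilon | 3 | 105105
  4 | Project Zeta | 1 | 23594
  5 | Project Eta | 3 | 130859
SELECT COUNT(*) FROM employees

Execution result:
15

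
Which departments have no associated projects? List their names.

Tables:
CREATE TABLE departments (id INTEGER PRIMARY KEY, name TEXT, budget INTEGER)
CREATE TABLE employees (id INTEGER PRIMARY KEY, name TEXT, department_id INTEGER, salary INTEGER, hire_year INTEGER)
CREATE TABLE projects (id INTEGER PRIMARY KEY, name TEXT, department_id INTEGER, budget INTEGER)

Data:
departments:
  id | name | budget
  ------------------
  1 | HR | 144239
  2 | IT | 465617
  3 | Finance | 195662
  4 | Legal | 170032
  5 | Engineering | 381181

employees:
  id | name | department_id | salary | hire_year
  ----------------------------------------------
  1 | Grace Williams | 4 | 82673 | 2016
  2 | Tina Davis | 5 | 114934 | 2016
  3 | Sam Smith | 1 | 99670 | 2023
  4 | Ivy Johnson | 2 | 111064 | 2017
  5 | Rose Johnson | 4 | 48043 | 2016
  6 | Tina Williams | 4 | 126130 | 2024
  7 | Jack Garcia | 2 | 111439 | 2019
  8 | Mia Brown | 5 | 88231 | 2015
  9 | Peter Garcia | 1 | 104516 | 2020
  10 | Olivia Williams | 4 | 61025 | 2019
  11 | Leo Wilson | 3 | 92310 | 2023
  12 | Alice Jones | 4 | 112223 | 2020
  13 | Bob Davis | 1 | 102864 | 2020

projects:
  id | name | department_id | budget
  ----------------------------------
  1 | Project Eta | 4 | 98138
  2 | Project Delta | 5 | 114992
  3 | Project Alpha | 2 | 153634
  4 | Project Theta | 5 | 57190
SELECT p.name FROM departments p LEFT JOIN projects c ON c.department_id = p.id WHERE c.id IS NULL

Execution result:
name
HR
Finance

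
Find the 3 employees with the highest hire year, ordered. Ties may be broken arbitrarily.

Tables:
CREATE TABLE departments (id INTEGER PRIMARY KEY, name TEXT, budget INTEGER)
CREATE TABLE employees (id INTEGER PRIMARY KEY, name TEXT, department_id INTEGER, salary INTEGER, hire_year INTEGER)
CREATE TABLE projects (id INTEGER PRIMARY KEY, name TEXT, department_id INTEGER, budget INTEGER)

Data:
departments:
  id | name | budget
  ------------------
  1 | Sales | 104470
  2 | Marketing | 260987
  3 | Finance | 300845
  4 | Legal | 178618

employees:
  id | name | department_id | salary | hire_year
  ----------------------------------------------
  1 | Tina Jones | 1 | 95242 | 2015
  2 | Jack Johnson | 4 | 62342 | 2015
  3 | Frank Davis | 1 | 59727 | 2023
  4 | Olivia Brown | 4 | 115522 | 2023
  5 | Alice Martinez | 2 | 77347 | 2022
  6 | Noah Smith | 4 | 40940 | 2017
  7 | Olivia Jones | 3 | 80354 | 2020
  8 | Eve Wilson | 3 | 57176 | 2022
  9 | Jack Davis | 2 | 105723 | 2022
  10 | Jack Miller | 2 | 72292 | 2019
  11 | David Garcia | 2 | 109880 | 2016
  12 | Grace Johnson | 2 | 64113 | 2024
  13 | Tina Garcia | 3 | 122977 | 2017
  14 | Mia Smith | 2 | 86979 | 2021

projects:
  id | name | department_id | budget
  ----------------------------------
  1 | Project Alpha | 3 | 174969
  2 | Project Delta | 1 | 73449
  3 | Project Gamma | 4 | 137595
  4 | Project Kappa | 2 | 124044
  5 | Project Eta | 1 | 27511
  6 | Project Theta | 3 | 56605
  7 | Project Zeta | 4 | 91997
SELECT name, hire_year FROM employees ORDER BY hire_year DESC LIMIT 3

Execution result:
name | hire_year
Grace Johnson | 2024
Frank Davis | 2023
Olivia Brown | 2023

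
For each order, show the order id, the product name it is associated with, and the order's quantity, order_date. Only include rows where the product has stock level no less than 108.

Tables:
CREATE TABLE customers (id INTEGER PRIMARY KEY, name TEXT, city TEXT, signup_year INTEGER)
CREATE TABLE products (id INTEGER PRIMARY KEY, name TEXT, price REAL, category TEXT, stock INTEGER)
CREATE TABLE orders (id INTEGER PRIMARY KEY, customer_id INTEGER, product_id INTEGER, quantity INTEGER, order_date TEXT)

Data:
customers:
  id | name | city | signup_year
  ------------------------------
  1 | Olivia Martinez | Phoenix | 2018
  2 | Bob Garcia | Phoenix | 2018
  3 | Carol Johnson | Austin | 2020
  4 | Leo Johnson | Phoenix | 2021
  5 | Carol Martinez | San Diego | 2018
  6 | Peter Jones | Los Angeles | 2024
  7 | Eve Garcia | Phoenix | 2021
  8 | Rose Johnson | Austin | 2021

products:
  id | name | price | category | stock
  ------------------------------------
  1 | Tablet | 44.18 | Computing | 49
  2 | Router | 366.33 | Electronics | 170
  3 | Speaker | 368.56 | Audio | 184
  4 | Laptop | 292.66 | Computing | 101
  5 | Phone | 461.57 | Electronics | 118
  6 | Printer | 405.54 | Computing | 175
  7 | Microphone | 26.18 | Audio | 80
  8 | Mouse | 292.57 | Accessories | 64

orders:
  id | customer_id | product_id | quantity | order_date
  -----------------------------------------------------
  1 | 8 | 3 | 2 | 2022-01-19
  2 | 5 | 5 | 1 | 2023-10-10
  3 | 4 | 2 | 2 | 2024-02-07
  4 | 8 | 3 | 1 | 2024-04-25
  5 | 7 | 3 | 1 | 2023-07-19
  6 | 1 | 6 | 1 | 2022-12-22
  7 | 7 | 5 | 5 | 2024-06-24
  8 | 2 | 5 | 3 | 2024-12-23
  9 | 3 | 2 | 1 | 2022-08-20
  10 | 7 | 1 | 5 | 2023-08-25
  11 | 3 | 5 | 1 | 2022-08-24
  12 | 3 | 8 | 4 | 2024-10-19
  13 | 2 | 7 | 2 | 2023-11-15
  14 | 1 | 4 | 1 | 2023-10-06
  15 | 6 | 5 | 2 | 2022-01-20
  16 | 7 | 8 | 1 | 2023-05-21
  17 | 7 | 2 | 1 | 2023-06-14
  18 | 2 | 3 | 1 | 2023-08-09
SELECT c.id, p.name AS product, c.quantity, c.order_date FROM orders c JOIN products p ON c.product_id = p.id WHERE p.stock >= 108

Execution result:
id | product | quantity | order_date
1 | Speaker | 2 | 2022-01-19
2 | Phone | 1 | 2023-10-10
3 | Router | 2 | 2024-02-07
4 | Speaker | 1 | 2024-04-25
5 | Speaker | 1 | 2023-07-19
6 | Printer | 1 | 2022-12-22
7 | Phone | 5 | 2024-06-24
8 | Phone | 3 | 2024-12-23
9 | Router | 1 | 2022-08-20
11 | Phone | 1 | 2022-08-24
15 | Phone | 2 | 2022-01-20
17 | Router | 1 | 2023-06-14
18 | Speaker | 1 | 2023-08-09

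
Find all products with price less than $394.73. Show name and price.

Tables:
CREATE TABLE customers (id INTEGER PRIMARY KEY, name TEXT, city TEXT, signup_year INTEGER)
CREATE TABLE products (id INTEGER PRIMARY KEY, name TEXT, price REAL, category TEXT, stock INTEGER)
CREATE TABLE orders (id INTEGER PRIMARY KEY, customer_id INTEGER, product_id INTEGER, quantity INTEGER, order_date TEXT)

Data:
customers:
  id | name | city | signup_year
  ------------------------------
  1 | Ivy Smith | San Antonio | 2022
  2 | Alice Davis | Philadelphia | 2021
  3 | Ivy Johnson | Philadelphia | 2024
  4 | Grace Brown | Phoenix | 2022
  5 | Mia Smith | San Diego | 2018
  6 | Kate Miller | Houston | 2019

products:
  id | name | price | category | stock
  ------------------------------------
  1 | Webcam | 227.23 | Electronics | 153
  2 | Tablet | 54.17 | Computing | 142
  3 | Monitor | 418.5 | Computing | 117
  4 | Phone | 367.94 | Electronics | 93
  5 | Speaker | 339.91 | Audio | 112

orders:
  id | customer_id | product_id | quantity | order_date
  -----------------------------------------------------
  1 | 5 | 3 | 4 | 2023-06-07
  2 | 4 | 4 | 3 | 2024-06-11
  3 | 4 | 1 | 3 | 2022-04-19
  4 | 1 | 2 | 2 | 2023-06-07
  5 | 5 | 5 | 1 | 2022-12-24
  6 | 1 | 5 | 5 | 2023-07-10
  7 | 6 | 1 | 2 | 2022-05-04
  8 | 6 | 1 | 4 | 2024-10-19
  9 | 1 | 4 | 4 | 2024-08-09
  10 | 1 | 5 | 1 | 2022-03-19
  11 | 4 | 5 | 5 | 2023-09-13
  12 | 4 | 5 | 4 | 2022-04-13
SELECT name, price FROM products WHERE price < 394.73

Execution result:
name | price
Webcam | 227.23
Tablet | 54.17
Phone | 367.94
Speaker | 339.91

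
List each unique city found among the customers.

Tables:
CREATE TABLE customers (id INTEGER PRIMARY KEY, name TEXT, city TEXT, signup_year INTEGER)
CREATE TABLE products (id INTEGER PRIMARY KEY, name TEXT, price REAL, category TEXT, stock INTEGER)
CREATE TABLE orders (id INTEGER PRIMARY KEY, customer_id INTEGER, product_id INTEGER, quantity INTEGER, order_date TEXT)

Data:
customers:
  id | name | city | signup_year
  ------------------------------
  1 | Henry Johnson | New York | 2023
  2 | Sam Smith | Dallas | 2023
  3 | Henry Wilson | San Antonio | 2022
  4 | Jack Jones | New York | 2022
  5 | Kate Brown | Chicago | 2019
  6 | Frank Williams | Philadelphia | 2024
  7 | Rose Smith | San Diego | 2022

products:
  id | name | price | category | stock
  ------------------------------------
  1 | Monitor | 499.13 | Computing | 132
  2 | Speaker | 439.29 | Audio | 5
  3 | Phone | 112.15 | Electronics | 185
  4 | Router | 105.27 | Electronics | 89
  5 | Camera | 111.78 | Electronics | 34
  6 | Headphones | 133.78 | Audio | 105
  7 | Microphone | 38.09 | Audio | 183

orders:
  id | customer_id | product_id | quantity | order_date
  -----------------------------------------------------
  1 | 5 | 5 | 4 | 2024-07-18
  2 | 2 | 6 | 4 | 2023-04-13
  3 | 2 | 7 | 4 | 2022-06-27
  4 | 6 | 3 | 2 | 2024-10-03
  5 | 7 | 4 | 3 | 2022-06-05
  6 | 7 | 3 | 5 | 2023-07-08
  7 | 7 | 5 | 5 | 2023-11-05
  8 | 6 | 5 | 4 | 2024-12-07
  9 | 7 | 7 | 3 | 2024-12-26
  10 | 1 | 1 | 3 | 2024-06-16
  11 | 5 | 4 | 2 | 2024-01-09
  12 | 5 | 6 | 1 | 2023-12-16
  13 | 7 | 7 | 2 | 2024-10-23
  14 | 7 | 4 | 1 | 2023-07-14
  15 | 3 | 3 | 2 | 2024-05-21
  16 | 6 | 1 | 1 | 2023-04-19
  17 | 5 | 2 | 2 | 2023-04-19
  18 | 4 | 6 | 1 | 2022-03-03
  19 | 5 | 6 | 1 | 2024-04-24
SELECT DISTINCT city FROM customers

Execution result:
city
New York
Dallas
San Antonio
Chicago
Philadelphia
San Diego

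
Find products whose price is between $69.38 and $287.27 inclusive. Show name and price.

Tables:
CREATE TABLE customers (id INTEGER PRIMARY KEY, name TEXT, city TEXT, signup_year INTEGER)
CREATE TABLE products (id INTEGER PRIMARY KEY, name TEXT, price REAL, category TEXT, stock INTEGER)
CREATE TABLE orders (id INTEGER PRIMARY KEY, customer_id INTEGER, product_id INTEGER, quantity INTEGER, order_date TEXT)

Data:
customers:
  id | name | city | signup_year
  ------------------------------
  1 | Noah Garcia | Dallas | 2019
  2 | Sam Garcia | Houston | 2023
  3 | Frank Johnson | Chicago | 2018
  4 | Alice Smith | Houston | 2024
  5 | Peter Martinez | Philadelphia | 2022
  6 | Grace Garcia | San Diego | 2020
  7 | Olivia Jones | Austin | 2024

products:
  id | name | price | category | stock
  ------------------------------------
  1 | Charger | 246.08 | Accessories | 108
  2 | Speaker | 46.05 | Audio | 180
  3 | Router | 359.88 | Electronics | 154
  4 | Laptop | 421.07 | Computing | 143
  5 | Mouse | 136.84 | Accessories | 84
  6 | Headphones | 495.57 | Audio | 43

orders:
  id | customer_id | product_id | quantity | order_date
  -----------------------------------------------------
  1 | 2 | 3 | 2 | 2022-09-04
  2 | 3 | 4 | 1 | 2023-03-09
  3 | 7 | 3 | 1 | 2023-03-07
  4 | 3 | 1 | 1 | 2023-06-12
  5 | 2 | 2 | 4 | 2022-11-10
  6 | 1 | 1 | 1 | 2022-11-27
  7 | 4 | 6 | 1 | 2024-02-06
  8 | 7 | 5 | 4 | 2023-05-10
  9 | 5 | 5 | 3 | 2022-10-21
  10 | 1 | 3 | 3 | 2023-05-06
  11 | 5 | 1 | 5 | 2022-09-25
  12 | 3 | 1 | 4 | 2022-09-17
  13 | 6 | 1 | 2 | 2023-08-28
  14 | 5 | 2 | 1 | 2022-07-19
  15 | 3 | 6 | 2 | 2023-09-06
SELECT name, price FROM products WHERE price BETWEEN 69.38 AND 287.27

Execution result:
name | price
Charger | 246.08
Mouse | 136.84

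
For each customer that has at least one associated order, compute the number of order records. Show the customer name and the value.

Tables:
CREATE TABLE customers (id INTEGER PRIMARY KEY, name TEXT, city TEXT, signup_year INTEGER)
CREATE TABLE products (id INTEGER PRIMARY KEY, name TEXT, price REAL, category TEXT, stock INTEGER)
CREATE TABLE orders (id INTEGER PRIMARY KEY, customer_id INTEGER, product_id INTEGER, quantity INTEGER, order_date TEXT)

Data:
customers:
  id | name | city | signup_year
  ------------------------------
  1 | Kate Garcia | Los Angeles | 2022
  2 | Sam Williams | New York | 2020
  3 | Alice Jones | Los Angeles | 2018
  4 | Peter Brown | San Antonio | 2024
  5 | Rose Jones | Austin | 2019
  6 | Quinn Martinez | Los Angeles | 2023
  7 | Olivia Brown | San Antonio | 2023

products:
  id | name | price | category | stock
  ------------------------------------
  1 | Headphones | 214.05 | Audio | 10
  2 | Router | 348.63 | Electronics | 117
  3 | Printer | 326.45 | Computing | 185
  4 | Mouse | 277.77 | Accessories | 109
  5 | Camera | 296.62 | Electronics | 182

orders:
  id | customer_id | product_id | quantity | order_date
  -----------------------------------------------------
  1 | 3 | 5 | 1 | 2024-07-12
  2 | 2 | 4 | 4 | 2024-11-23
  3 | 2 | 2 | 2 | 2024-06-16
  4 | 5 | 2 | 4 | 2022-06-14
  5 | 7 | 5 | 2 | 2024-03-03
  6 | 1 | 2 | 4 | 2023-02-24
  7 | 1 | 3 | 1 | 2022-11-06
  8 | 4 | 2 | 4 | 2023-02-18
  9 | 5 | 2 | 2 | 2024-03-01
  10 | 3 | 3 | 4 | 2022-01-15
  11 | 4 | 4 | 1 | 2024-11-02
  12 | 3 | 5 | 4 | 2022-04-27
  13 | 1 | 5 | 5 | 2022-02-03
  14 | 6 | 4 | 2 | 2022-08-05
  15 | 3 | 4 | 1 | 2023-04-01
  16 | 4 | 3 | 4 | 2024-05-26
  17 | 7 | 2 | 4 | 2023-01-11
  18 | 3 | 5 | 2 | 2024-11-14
SELECT p.name, COUNT(*) AS n FROM orders c JOIN customers p ON c.customer_id = p.id GROUP BY p.id, p.name

Execution result:
name | n
Kate Garcia | 3
Sam Williams | 2
Alice Jones | 5
Peter Brown | 3
Rose Jones | 2
Quinn Martinez | 1
Olivia Brown | 2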